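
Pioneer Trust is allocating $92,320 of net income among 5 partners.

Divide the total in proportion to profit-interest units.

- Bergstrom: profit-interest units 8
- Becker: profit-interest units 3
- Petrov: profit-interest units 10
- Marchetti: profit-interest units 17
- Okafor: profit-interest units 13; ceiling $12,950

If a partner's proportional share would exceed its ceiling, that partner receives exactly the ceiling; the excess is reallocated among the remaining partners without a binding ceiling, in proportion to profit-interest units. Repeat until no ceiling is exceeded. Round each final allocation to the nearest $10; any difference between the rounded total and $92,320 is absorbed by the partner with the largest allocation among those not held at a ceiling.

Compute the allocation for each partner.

Bergstrom: $16,710; Becker: $6,270; Petrov: $20,890; Marchetti: $35,500; Okafor: $12,950

Total profit-interest units = 51.
Unconstrained shares: Bergstrom 14,481.57; Becker 5,430.59; Petrov 18,101.96; Marchetti 30,773.33; Okafor 23,532.55.
Capped: Okafor ($12,950); residual $79,370 reallocated over remaining profit-interest units 38.
Shares after redistribution: Bergstrom 16,709.47 → $16,710; Becker 6,266.05 → $6,270; Petrov 20,886.84 → $20,890; Marchetti 35,507.63 → $35,510.
Rounding difference −$10 applied to Marchetti → $35,500.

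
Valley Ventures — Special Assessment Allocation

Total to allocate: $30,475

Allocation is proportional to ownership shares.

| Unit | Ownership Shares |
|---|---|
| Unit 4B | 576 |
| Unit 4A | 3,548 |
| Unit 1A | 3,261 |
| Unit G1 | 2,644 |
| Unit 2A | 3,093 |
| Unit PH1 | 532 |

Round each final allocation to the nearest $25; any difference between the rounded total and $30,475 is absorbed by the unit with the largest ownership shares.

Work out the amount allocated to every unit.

Combined ownership shares = 13,654.
Proportional shares: Unit 4B 576/13,654 × $30,475 = 1,285.60; Unit 4A 3,548/13,654 × $30,475 = 7,918.95; Unit 1A 3,261/13,654 × $30,475 = 7,278.38; Unit G1 2,644/13,654 × $30,475 = 5,901.27; Unit 2A 3,093/13,654 × $30,475 = 6,903.41; Unit PH1 532/13,654 × $30,475 = 1,187.40.
Rounded to nearest $25: Unit 4B $1,275; Unit 4A $7,925; Unit 1A $7,275; Unit G1 $5,900; Unit 2A $6,900; Unit PH1 $1,175. Sum = $30,450.
Difference $30,475 − $30,450 = +$25 applied to largest ownership shares (Unit 4A): Unit 4A becomes $7,950.

Unit 4B: $1,275; Unit 4A: $7,950; Unit 1A: $7,275; Unit G1: $5,900; Unit 2A: $6,900; Unit PH1: $1,175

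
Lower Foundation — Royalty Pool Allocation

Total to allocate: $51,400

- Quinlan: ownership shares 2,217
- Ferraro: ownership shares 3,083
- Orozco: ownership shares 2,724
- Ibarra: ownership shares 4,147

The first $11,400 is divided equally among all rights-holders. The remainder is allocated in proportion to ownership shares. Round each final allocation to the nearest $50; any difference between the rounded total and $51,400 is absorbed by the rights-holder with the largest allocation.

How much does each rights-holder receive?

Equal tier: $11,400 ÷ 4 = $2,850 apiece.
Remainder $40,000 by ownership shares (total 12,171): Quinlan 7,286.17 → $7,300; Ferraro 10,132.28 → $10,150; Orozco 8,952.43 → $8,950; Ibarra 13,629.12 → $13,650.
Rounding difference −$50 on remainder applied to Ibarra.
Totals: Quinlan $2,850 + $7,300 = $10,150; Ferraro $2,850 + $10,150 = $13,000; Orozco $2,850 + $8,950 = $11,800; Ibarra $2,850 + $13,600 = $16,450.

Quinlan: $10,150 | Ferraro: $13,000 | Orozco: $11,800 | Ibarra: $16,450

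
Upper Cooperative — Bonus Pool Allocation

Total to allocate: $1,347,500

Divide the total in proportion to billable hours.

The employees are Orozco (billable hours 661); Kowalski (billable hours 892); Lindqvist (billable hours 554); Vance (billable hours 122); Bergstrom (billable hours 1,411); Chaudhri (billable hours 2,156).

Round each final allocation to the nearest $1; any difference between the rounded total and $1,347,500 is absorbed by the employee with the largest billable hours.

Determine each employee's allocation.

Orozco: $153,675 · Kowalski: $207,379 · Lindqvist: $128,798 · Vance: $28,364 · Bergstrom: $328,040 · Chaudhri: $501,244

Total billable hours = 661 + 892 + 554 + 122 + 1,411 + 2,156 = 5,796.
Pro-rata amounts: Orozco 153,674.52; Kowalski 207,379.23; Lindqvist 128,798.31; Vance 28,363.53; Bergstrom 328,040.46; Chaudhri 501,243.96.
After rounding ($1): Orozco $153,675; Kowalski $207,379; Lindqvist $128,798; Vance $28,364; Bergstrom $328,040; Chaudhri $501,244. Sum = $1,347,500.
Rounded total matches; no reconciliation needed.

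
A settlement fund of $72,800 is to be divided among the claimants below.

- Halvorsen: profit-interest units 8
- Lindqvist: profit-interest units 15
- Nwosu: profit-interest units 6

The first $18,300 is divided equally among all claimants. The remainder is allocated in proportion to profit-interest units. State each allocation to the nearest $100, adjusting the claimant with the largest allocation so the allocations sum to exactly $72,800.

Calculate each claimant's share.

Halvorsen: $21,100 · Lindqvist: $34,300 · Nwosu: $17,400

Equal tier: $18,300 ÷ 3 = $6,100 apiece.
Remainder $54,500 by profit-interest units (total 29): Halvorsen 15,034.48 → $15,000; Lindqvist 28,189.66 → $28,200; Nwosu 11,275.86 → $11,300.
Totals: Halvorsen $6,100 + $15,000 = $21,100; Lindqvist $6,100 + $28,200 = $34,300; Nwosu $6,100 + $11,300 = $17,400.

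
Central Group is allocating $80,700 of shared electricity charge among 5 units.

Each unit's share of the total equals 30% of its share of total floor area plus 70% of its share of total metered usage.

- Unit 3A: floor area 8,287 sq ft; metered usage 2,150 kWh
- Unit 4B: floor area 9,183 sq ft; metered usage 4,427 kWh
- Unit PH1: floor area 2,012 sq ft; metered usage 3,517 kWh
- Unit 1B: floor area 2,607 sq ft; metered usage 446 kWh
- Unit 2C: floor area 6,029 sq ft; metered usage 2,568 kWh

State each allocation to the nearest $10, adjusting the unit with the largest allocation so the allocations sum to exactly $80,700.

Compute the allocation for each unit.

Totals — floor area 28,118, metered usage 13,108.
Composite weights (30% floor area + 70% metered usage): Unit 3A 0.2032; Unit 4B 0.3344; Unit PH1 0.2093; Unit 1B 0.0516; Unit 2C 0.2015.
Proportional shares: Unit 3A 16,400.83; Unit 4B 26,985.21; Unit PH1 16,889.16; Unit 1B 4,166.74; Unit 2C 16,258.06.
At nearest $10: Unit 3A $16,400; Unit 4B $26,990; Unit PH1 $16,890; Unit 1B $4,170; Unit 2C $16,260. Sum = $80,710.
Difference $80,700 − $80,710 = −$10 applied to largest allocation (Unit 4B): Unit 4B becomes $26,980.

Unit 3A: $16,400 · Unit 4B: $26,980 · Unit PH1: $16,890 · Unit 1B: $4,170 · Unit 2C: $16,260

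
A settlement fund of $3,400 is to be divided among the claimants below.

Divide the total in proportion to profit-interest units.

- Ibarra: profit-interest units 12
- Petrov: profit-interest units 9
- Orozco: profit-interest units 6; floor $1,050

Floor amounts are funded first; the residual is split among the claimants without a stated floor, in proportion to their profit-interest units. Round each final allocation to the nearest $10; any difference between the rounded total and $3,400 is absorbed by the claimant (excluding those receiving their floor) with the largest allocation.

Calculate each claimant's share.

Minimums first: Orozco $1,050. Balance $2,350.
Balance split over remaining profit-interest units 21: Ibarra 1,342.86 → $1,340; Petrov 1,007.14 → $1,010.

Ibarra: $1,340; Petrov: $1,010; Orozco: $1,050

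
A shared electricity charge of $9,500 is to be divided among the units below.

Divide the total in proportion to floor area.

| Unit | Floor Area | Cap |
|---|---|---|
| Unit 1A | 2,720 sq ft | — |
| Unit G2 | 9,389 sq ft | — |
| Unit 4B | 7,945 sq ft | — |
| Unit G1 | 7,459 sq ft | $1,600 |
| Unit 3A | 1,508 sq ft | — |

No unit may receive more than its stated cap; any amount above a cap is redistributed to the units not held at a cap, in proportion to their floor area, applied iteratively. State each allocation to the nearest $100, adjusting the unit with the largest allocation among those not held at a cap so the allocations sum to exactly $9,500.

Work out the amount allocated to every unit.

Unit 1A: $1,000 | Unit G2: $3,400 | Unit 4B: $2,900 | Unit G1: $1,600 | Unit 3A: $600

Combined floor area = 29,021.
Unconstrained shares: Unit 1A 890.39; Unit G2 3,073.48; Unit 4B 2,600.79; Unit G1 2,441.70; Unit 3A 493.64.
Held at cap: Unit G1 ($1,600); balance $7,900 reallocated over remaining floor area 21,562.
Remaining shares: Unit 1A 996.57 → $1,000; Unit G2 3,439.99 → $3,400; Unit 4B 2,910.93 → $2,900; Unit 3A 552.51 → $600.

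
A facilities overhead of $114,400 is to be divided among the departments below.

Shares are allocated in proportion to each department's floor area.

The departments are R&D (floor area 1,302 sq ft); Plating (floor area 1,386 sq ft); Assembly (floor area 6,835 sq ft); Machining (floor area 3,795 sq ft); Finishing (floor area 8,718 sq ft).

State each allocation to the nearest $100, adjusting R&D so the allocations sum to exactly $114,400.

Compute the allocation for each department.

R&D: $6,700 | Plating: $7,200 | Assembly: $35,500 | Machining: $19,700 | Finishing: $45,300

Total floor area = 22,036.
Proportional shares: R&D 1,302/22,036 × $114,400 = 6,759.34; Plating 1,386/22,036 × $114,400 = 7,195.43; Assembly 6,835/22,036 × $114,400 = 35,483.94; Machining 3,795/22,036 × $114,400 = 19,701.76; Finishing 8,718/22,036 × $114,400 = 45,259.54.
After rounding ($100): R&D $6,800; Plating $7,200; Assembly $35,500; Machining $19,700; Finishing $45,300. Sum = $114,500.
Difference $114,400 − $114,500 = −$100 applied to R&D: R&D becomes $6,700.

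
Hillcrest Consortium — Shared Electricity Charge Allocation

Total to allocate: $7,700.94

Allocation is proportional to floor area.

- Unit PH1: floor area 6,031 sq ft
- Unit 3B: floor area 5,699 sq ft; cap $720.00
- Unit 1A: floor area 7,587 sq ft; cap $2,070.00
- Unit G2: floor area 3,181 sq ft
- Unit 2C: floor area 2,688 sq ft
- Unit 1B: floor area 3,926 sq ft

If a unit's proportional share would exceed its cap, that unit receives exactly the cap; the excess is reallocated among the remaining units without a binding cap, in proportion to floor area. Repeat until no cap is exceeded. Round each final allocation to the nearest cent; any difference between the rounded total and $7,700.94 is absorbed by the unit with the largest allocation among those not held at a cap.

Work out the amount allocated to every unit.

Unit PH1: $1,871.47 · Unit 3B: $720.00 · Unit 1A: $2,070.00 · Unit G2: $987.09 · Unit 2C: $834.11 · Unit 1B: $1,218.27

Sum of floor area: 29,112.
Proportional shares (ignoring caps): Unit PH1 1,595.3685; Unit 3B 1,507.5452; Unit 1A 2,006.9742; Unit G2 841.4637; Unit 2C 711.0513; Unit 1B 1,038.5370.
Cap binds for Unit 3B ($720.00); remaining pool $6,980.94 reallocated over remaining floor area 23,413.
Cap binds for Unit 1A ($2,070.00); remaining pool $4,910.94 reallocated over remaining floor area 15,826.
Shares after redistribution: Unit PH1 1,871.4697 → $1,871.47; Unit G2 987.0909 → $987.09; Unit 2C 834.1089 → $834.11; Unit 1B 1,218.2706 → $1,218.27.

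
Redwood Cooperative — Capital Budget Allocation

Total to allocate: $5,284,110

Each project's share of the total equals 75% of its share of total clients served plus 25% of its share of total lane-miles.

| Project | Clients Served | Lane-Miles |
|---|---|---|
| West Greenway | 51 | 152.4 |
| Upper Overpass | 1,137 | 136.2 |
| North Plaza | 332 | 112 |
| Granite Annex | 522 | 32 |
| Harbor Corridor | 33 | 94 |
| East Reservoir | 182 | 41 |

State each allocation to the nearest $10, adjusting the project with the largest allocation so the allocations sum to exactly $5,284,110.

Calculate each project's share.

Totals — clients served 2,257, lane-miles 567.6.
Blended shares (75% clients served + 25% lane-miles): West Greenway 0.0841; Upper Overpass 0.4378; North Plaza 0.1597; Granite Annex 0.1876; Harbor Corridor 0.0524; East Reservoir 0.0785.
Pro-rata amounts: West Greenway 444,245.75; Upper Overpass 2,313,457.20; North Plaza 843,629.05; Granite Annex 991,060.08; Harbor Corridor 276,719.75; East Reservoir 414,998.16.
At nearest $10: West Greenway $444,250; Upper Overpass $2,313,460; North Plaza $843,630; Granite Annex $991,060; Harbor Corridor $276,720; East Reservoir $415,000. Sum = $5,284,120.
Difference $5,284,110 − $5,284,120 = −$10 applied to largest allocation (Upper Overpass): Upper Overpass becomes $2,313,450.

West Greenway: $444,250 | Upper Overpass: $2,313,450 | North Plaza: $843,630 | Granite Annex: $991,060 | Harbor Corridor: $276,720 | East Reservoir: $415,000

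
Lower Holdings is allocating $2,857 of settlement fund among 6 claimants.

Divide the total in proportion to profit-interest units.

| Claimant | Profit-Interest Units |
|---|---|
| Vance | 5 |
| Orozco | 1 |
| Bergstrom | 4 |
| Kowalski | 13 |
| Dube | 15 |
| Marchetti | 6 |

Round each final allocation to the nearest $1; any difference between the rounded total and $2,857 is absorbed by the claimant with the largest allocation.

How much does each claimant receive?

Vance: $325 | Orozco: $65 | Bergstrom: $260 | Kowalski: $844 | Dube: $973 | Marchetti: $390

Total profit-interest units = 44.
Proportional shares: Vance 5/44 × $2,857 = 324.66; Orozco 1/44 × $2,857 = 64.93; Bergstrom 4/44 × $2,857 = 259.73; Kowalski 13/44 × $2,857 = 844.11; Dube 15/44 × $2,857 = 973.98; Marchetti 6/44 × $2,857 = 389.59.
Rounded to nearest $1: Vance $325; Orozco $65; Bergstrom $260; Kowalski $844; Dube $974; Marchetti $390. Sum = $2,858.
Difference $2,857 − $2,858 = −$1 applied to largest allocation (Dube): Dube becomes $973.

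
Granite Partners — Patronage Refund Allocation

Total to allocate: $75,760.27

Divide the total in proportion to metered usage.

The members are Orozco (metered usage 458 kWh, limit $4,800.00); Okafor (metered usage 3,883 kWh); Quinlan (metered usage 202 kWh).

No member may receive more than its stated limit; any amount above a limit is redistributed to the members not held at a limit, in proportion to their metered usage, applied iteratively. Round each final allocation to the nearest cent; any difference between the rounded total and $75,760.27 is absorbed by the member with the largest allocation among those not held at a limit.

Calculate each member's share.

Metered usage total: 4,543.
Unconstrained shares: Orozco 7,637.7292; Okafor 64,753.9354; Quinlan 3,368.6054.
Held at cap: Orozco ($4,800.00); remaining pool $70,960.27 reallocated over remaining metered usage 4,085.
Redistributed shares: Okafor 67,451.3411 → $67,451.34; Quinlan 3,508.9289 → $3,508.93.

Orozco: $4,800.00; Okafor: $67,451.34; Quinlan: $3,508.93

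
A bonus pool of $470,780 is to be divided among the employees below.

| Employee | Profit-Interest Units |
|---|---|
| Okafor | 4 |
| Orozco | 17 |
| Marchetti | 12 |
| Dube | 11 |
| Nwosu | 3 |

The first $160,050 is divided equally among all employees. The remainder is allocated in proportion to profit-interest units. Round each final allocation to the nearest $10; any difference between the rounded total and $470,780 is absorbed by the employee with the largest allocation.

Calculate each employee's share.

Equal tier: $160,050 ÷ 5 = $32,010 apiece.
Remainder $310,730 by profit-interest units (total 47): Okafor 26,445.11 → $26,450; Orozco 112,391.70 → $112,390; Marchetti 79,335.32 → $79,340; Dube 72,724.04 → $72,720; Nwosu 19,833.83 → $19,830.
Totals: Okafor $32,010 + $26,450 = $58,460; Orozco $32,010 + $112,390 = $144,400; Marchetti $32,010 + $79,340 = $111,350; Dube $32,010 + $72,720 = $104,730; Nwosu $32,010 + $19,830 = $51,840.

Okafor: $58,460 | Orozco: $144,400 | Marchetti: $111,350 | Dube: $104,730 | Nwosu: $51,840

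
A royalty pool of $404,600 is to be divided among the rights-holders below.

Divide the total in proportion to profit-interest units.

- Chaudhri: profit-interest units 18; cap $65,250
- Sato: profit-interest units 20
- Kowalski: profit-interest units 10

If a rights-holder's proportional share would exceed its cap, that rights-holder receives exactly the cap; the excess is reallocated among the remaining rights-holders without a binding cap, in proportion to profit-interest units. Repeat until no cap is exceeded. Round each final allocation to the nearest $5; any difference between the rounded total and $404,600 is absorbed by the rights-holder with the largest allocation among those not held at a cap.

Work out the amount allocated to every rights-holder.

Total profit-interest units = 48.
Pro-rata shares before constraints: Chaudhri 151,725.00; Sato 168,583.33; Kowalski 84,291.67.
Capped: Chaudhri ($65,250); residual $339,350 reallocated over remaining profit-interest units 30.
Shares after redistribution: Sato 226,233.33 → $226,235; Kowalski 113,116.67 → $113,115.

Chaudhri: $65,250 | Sato: $226,235 | Kowalski: $113,115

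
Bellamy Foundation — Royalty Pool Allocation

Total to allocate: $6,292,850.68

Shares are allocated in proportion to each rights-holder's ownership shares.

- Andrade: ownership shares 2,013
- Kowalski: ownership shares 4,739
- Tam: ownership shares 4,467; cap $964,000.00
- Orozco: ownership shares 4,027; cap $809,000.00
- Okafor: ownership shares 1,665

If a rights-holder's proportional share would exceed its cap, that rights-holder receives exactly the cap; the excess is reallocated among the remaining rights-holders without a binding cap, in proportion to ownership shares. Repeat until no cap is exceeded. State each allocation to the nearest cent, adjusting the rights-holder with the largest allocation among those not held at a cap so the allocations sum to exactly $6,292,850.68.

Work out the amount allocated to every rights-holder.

Andrade: $1,080,962.27; Kowalski: $2,544,798.90; Tam: $964,000.00; Orozco: $809,000.00; Okafor: $894,089.51

Combined ownership shares = 16,911.
Unconstrained shares: Andrade 749,069.1514; Kowalski 1,763,456.8844; Tam 1,662,241.3806; Orozco 1,498,510.4186; Okafor 619,572.84502.
Capped: Tam ($964,000.00), Orozco ($809,000.00); residual $4,519,850.68 reallocated over remaining ownership shares 8,417.
Shares after redistribution: Andrade 1,080,962.2691 → $1,080,962.27; Kowalski 2,544,798.9037 → $2,544,798.90; Okafor 894,089.5072 → $894,089.51.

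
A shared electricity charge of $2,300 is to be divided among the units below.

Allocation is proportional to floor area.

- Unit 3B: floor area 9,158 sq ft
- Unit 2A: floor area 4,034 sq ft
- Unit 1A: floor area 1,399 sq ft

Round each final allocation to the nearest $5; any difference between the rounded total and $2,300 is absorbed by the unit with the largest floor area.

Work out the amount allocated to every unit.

Total floor area = 9,158 + 4,034 + 1,399 = 14,591.
Unrounded shares: Unit 3B 1,443.59; Unit 2A 635.89; Unit 1A 220.53.
At nearest $5: Unit 3B $1,445; Unit 2A $635; Unit 1A $220. Sum = $2,300.
Sum already equals the total — no adjustment.

Unit 3B: $1,445 | Unit 2A: $635 | Unit 1A: $220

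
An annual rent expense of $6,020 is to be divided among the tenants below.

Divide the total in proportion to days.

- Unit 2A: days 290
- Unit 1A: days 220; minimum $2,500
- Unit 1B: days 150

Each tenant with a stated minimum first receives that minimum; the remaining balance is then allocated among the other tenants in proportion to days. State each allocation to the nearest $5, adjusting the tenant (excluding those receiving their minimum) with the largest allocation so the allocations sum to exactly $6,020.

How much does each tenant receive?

Guaranteed amounts: Unit 1A $2,500. Remaining pool $3,520.
Remaining pool split over remaining days 440: Unit 2A 2,320.00 → $2,320; Unit 1B 1,200.00 → $1,200.

Unit 2A: $2,320 | Unit 1A: $2,500 | Unit 1B: $1,200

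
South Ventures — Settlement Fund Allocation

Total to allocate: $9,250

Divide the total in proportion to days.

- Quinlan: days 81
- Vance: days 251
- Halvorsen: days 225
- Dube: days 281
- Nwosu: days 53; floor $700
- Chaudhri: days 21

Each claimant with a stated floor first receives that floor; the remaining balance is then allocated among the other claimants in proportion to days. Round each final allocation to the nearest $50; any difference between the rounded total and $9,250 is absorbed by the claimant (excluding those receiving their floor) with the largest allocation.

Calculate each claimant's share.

Minimums first: Nwosu $700. Remaining pool $8,550.
Remaining pool split over remaining days 859: Quinlan 806.23 → $800; Vance 2,498.31 → $2,500; Halvorsen 2,239.52 → $2,250; Dube 2,796.92 → $2,800; Chaudhri 209.02 → $200.

Quinlan: $800 | Vance: $2,500 | Halvorsen: $2,250 | Dube: $2,800 | Nwosu: $700 | Chaudhri: $200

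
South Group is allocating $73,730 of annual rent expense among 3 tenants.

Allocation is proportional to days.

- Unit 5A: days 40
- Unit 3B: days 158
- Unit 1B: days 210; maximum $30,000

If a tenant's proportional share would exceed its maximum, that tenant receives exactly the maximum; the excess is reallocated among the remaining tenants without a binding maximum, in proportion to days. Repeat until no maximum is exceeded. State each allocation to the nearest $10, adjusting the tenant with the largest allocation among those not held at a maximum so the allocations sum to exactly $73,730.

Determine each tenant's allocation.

Total days = 408.
Proportional shares (ignoring caps): Unit 5A 7,228.43; Unit 3B 28,552.30; Unit 1B 37,949.26.
Held at cap: Unit 1B ($30,000); residual $43,730 reallocated over remaining days 198.
Redistributed shares: Unit 5A 8,834.34 → $8,830; Unit 3B 34,895.66 → $34,900.

Unit 5A: $8,830 · Unit 3B: $34,900 · Unit 1B: $30,000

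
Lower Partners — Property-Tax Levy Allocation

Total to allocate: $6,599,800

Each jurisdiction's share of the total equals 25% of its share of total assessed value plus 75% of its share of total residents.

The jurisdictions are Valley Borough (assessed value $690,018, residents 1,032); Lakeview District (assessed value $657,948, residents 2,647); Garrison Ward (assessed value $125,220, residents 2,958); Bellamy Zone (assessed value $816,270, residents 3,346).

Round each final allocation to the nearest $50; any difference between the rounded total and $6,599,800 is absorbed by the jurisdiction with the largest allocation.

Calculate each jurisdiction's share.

Totals — assessed value 2,289,456, residents 9,983.
Blended shares (25% assessed value + 75% residents): Valley Borough 0.1529; Lakeview District 0.2707; Garrison Ward 0.2359; Bellamy Zone 0.3405.
Proportional shares: Valley Borough 1,008,972.01; Lakeview District 1,786,622.08; Garrison Ward 1,556,901.67; Bellamy Zone 2,247,304.24.
At nearest $50: Valley Borough $1,008,950; Lakeview District $1,786,600; Garrison Ward $1,556,900; Bellamy Zone $2,247,300. Sum = $6,599,750.
Difference $6,599,800 − $6,599,750 = +$50 applied to largest allocation (Bellamy Zone): Bellamy Zone becomes $2,247,350.

Valley Borough: $1,008,950; Lakeview District: $1,786,600; Garrison Ward: $1,556,900; Bellamy Zone: $2,247,350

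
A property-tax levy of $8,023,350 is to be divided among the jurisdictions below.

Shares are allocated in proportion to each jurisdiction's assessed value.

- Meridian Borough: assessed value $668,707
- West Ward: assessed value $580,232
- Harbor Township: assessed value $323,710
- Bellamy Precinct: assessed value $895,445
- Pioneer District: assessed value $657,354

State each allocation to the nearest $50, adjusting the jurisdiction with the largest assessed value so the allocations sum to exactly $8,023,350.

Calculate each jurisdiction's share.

Meridian Borough: $1,716,650 · West Ward: $1,489,500 · Harbor Township: $831,000 · Bellamy Precinct: $2,298,700 · Pioneer District: $1,687,500

Sum of assessed value: 668,707 + 580,232 + 323,710 + 895,445 + 657,354 = 3,125,448.
Proportional shares: Meridian Borough 1,716,640.40; West Ward 1,489,515.88; Harbor Township 830,997.23; Bellamy Precinct 2,298,700.42; Pioneer District 1,687,496.07.
At nearest $50: Meridian Borough $1,716,650; West Ward $1,489,500; Harbor Township $831,000; Bellamy Precinct $2,298,700; Pioneer District $1,687,500. Sum = $8,023,350.
Sum already equals the total — no adjustment.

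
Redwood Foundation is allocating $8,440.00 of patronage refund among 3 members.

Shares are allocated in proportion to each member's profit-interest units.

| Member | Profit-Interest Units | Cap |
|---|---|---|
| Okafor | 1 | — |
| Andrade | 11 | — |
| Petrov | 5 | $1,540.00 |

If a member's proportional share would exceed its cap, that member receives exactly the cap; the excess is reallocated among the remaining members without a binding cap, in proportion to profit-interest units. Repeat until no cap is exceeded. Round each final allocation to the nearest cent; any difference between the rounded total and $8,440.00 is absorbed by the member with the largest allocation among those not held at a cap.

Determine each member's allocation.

Profit-interest units total: 17.
Unconstrained shares: Okafor 496.4706; Andrade 5,461.1765; Petrov 2,482.3529.
Held at cap: Petrov ($1,540.00); residual $6,900.00 reallocated over remaining profit-interest units 12.
Remaining shares: Okafor 575.0000 → $575.00; Andrade 6,325.0000 → $6,325.00.

Okafor: $575.00 | Andrade: $6,325.00 | Petrov: $1,540.00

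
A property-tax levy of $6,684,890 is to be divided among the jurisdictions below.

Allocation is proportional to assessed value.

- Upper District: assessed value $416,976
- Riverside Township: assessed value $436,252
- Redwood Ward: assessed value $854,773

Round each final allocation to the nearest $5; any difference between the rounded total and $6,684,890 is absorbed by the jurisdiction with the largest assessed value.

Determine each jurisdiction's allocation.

Upper District: $1,631,990 | Riverside Township: $1,707,435 | Redwood Ward: $3,345,465

Assessed value total: 1,708,001.
Proportional shares: Upper District 416,976/1,708,001 × $6,684,890 = 1,631,988.91; Riverside Township 436,252/1,708,001 × $6,684,890 = 1,707,432.63; Redwood Ward 854,773/1,708,001 × $6,684,890 = 3,345,468.46.
After rounding ($5): Upper District $1,631,990; Riverside Township $1,707,435; Redwood Ward $3,345,470. Sum = $6,684,895.
Difference $6,684,890 − $6,684,895 = −$5 applied to largest assessed value (Redwood Ward): Redwood Ward becomes $3,345,465.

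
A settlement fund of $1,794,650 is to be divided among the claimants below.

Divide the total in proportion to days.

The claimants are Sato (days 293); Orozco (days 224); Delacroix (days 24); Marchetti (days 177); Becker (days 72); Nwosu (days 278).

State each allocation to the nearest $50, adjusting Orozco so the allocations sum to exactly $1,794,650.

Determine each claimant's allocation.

Sum of days: 1,068.
Pro-rata amounts: Sato 293/1,068 × $1,794,650 = 492,352.48; Orozco 224/1,068 × $1,794,650 = 376,405.99; Delacroix 24/1,068 × $1,794,650 = 40,329.21; Marchetti 177/1,068 × $1,794,650 = 297,427.95; Becker 72/1,068 × $1,794,650 = 120,987.64; Nwosu 278/1,068 × $1,794,650 = 467,146.72.
At nearest $50: Sato $492,350; Orozco $376,400; Delacroix $40,350; Marchetti $297,450; Becker $121,000; Nwosu $467,150. Sum = $1,794,700.
Difference $1,794,650 − $1,794,700 = −$50 applied to Orozco: Orozco becomes $376,350.

Sato: $492,350 · Orozco: $376,350 · Delacroix: $40,350 · Marchetti: $297,450 · Becker: $121,000 · Nwosu: $467,150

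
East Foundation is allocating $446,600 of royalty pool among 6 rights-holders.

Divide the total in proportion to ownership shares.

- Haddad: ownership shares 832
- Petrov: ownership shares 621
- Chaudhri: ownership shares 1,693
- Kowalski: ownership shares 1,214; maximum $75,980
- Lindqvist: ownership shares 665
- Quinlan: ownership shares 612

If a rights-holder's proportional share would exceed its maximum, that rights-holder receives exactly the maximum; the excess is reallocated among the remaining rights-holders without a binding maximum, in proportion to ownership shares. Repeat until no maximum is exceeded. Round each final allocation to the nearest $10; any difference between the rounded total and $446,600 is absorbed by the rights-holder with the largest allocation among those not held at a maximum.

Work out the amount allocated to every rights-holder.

Haddad: $69,720 | Petrov: $52,040 | Chaudhri: $141,860 | Kowalski: $75,980 | Lindqvist: $55,720 | Quinlan: $51,280

Total ownership shares = 5,637.
Unconstrained shares: Haddad 65,916.48; Petrov 49,199.68; Chaudhri 134,130.53; Kowalski 96,181.02; Lindqvist 52,685.65; Quinlan 48,486.64.
Held at cap: Kowalski ($75,980); remaining pool $370,620 reallocated over remaining ownership shares 4,423.
Shares after redistribution: Haddad 69,716.45 → $69,720; Petrov 52,035.95 → $52,040; Chaudhri 141,862.91 → $141,860; Lindqvist 55,722.88 → $55,720; Quinlan 51,281.81 → $51,280.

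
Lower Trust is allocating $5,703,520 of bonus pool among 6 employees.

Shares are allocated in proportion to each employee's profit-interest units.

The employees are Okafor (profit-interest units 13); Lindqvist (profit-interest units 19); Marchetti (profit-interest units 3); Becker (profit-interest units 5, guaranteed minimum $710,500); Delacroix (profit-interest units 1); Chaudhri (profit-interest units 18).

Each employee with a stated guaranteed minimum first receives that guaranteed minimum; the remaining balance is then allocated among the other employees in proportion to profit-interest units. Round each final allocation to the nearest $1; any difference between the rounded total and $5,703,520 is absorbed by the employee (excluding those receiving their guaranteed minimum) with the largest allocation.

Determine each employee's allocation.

Okafor: $1,202,023 · Lindqvist: $1,756,804 · Marchetti: $277,390 · Becker: $710,500 · Delacroix: $92,463 · Chaudhri: $1,664,340

Minimums first: Becker $710,500. Residual $4,993,020.
Residual split over remaining profit-interest units 54: Okafor 1,202,023.33 → $1,202,023; Lindqvist 1,756,803.33 → $1,756,803; Marchetti 277,390.00 → $277,390; Delacroix 92,463.33 → $92,463; Chaudhri 1,664,340.00 → $1,664,340.
Rounding difference +$1 applied to Lindqvist → $1,756,804.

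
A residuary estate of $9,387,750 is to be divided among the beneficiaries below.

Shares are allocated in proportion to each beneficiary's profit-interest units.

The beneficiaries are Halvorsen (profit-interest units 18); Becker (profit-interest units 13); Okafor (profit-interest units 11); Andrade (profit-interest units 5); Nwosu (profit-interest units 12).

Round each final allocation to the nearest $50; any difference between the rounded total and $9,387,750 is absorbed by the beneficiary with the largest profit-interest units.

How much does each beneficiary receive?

Halvorsen: $2,864,100 · Becker: $2,068,500 · Okafor: $1,750,250 · Andrade: $795,550 · Nwosu: $1,909,350

Profit-interest units total: 59.
Proportional shares: Halvorsen 18/59 × $9,387,750 = 2,864,059.32; Becker 13/59 × $9,387,750 = 2,068,487.29; Okafor 11/59 × $9,387,750 = 1,750,258.47; Andrade 5/59 × $9,387,750 = 795,572.03; Nwosu 12/59 × $9,387,750 = 1,909,372.88.
Rounded to nearest $50: Halvorsen $2,864,050; Becker $2,068,500; Okafor $1,750,250; Andrade $795,550; Nwosu $1,909,350. Sum = $9,387,700.
Difference $9,387,750 − $9,387,700 = +$50 applied to largest profit-interest units (Halvorsen): Halvorsen becomes $2,864,100.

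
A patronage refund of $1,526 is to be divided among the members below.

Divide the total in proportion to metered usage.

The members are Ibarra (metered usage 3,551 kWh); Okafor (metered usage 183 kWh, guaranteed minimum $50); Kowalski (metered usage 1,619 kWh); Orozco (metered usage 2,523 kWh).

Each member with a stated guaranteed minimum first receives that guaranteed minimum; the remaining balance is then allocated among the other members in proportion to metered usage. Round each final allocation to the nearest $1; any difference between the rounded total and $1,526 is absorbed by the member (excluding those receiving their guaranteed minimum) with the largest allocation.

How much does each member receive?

Ibarra: $681 | Okafor: $50 | Kowalski: $311 | Orozco: $484

Fund the minimums — Okafor $50. Remaining pool $1,476.
Remaining pool split over remaining metered usage 7,693: Ibarra 681.30 → $681; Kowalski 310.63 → $311; Orozco 484.07 → $484.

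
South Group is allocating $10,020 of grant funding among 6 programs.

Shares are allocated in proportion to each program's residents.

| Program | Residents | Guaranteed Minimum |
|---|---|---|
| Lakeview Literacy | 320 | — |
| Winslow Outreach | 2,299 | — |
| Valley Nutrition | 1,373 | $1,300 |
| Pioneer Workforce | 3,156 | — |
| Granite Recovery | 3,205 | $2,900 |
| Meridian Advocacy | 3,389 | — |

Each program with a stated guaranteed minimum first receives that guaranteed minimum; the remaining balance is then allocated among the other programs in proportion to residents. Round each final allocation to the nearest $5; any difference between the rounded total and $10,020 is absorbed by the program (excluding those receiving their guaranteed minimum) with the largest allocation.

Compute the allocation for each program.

Guaranteed amounts: Valley Nutrition $1,300; Granite Recovery $2,900. Residual $5,820.
Residual split over remaining residents 9,164: Lakeview Literacy 203.23 → $205; Winslow Outreach 1,460.08 → $1,460; Pioneer Workforce 2,004.36 → $2,005; Meridian Advocacy 2,152.33 → $2,150.

Lakeview Literacy: $205 | Winslow Outreach: $1,460 | Valley Nutrition: $1,300 | Pioneer Workforce: $2,005 | Granite Recovery: $2,900 | Meridian Advocacy: $2,150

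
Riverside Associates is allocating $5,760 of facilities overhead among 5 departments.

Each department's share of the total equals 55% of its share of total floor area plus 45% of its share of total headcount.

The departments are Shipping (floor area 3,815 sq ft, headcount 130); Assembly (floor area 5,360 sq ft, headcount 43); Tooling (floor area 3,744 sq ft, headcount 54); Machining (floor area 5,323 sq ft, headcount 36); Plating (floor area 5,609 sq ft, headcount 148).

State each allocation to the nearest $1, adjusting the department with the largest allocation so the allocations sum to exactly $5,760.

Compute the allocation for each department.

Totals — floor area 23,851, headcount 411.
Composite weights (55% floor area + 45% headcount): Shipping 0.2303; Assembly 0.1707; Tooling 0.1455; Machining 0.1622; Plating 0.2914.
Proportional shares: Shipping 1,326.58; Assembly 983.12; Tooling 837.85; Machining 934.06; Plating 1,678.39.
After rounding ($1): Shipping $1,327; Assembly $983; Tooling $838; Machining $934; Plating $1,678. Sum = $5,760.
Sum already equals the total — no adjustment.

Shipping: $1,327 | Assembly: $983 | Tooling: $838 | Machining: $934 | Plating: $1,678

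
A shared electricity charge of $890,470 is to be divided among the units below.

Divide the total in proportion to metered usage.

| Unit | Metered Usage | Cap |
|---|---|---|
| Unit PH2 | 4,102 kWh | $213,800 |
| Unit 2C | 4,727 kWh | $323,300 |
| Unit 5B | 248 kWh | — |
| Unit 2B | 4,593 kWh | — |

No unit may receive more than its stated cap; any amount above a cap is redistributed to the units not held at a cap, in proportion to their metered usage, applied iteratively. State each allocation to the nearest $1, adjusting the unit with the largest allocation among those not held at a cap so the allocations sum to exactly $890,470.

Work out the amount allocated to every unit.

Combined metered usage = 13,670.
Proportional shares (ignoring caps): Unit PH2 267,206.14; Unit 2C 307,918.92; Unit 5B 16,154.83; Unit 2B 299,190.10.
Cap binds for Unit PH2 ($213,800); remaining pool $676,670 reallocated over remaining metered usage 9,568.
Cap binds for Unit 2C ($323,300); remaining pool $353,370 reallocated over remaining metered usage 4,841.
Remaining shares: Unit 5B 18,102.82 → $18,103; Unit 2B 335,267.18 → $335,267.

Unit PH2: $213,800 · Unit 2C: $323,300 · Unit 5B: $18,103 · Unit 2B: $335,267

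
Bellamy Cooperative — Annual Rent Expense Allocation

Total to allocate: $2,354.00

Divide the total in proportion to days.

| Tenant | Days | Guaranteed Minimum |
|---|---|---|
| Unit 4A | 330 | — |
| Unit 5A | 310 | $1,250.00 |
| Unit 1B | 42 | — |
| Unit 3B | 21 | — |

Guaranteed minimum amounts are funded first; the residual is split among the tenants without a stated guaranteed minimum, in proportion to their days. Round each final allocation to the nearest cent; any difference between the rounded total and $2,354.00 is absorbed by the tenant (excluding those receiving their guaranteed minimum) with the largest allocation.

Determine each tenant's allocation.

Guaranteed amounts: Unit 5A $1,250.00. Balance $1,104.00.
Balance split over remaining days 393: Unit 4A 927.0229 → $927.02; Unit 1B 117.9847 → $117.98; Unit 3B 58.9924 → $58.99.
Rounding difference +$0.01 applied to Unit 4A → $927.03.

Unit 4A: $927.03 | Unit 5A: $1,250.00 | Unit 1B: $117.98 | Unit 3B: $58.99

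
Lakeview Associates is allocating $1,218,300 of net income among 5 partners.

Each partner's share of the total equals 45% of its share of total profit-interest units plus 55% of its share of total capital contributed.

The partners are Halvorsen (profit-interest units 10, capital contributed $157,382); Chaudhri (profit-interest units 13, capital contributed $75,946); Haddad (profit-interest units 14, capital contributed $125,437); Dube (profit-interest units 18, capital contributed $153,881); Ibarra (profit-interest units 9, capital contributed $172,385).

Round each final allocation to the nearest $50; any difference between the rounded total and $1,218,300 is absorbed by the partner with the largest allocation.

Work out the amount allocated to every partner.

Halvorsen: $239,600; Chaudhri: $185,650; Haddad: $242,600; Dube: $304,750; Ibarra: $245,700

Profit-interest units total 64; capital contributed total 685,031.
Combined weights (45% profit-interest units + 55% capital contributed): Halvorsen 0.1967; Chaudhri 0.1524; Haddad 0.1991; Dube 0.2501; Ibarra 0.2017.
Pro-rata amounts: Halvorsen 239,605.36; Chaudhri 185,647.03; Haddad 242,622.96; Dube 304,710.23; Ibarra 245,714.42.
At nearest $50: Halvorsen $239,600; Chaudhri $185,650; Haddad $242,600; Dube $304,700; Ibarra $245,700. Sum = $1,218,250.
Difference $1,218,300 − $1,218,250 = +$50 applied to largest allocation (Dube): Dube becomes $304,750.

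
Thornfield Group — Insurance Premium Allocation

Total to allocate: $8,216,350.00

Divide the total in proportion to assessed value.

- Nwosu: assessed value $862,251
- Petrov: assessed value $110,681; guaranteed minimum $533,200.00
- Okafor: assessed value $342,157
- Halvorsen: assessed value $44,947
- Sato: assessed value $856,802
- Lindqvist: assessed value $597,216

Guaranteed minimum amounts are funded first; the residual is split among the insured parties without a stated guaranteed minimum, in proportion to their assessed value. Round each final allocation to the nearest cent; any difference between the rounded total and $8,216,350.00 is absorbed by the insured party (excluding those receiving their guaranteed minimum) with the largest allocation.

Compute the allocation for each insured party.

Nwosu: $2,450,569.63 · Petrov: $533,200.00 · Okafor: $972,430.94 · Halvorsen: $127,742.10 · Sato: $2,435,083.24 · Lindqvist: $1,697,324.09

Fund the minimums — Petrov $533,200.00. Remaining pool $7,683,150.00.
Remaining pool split over remaining assessed value 2,703,373: Nwosu 2,450,569.6294 → $2,450,569.63; Okafor 972,430.9426 → $972,430.94; Halvorsen 127,742.0996 → $127,742.10; Sato 2,435,083.2409 → $2,435,083.24; Lindqvist 1,697,324.0875 → $1,697,324.09.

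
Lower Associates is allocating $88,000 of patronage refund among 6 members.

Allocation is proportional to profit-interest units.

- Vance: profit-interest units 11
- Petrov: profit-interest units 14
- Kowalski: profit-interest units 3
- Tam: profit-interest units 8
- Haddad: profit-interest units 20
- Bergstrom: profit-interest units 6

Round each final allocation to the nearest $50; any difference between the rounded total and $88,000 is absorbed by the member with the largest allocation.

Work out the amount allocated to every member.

Combined profit-interest units = 62.
Raw shares: Vance 11/62 × $88,000 = 15,612.90; Petrov 14/62 × $88,000 = 19,870.97; Kowalski 3/62 × $88,000 = 4,258.06; Tam 8/62 × $88,000 = 11,354.84; Haddad 20/62 × $88,000 = 28,387.10; Bergstrom 6/62 × $88,000 = 8,516.13.
After rounding ($50): Vance $15,600; Petrov $19,850; Kowalski $4,250; Tam $11,350; Haddad $28,400; Bergstrom $8,500. Sum = $87,950.
Difference $88,000 − $87,950 = +$50 applied to largest allocation (Haddad): Haddad becomes $28,450.

Vance: $15,600 · Petrov: $19,850 · Kowalski: $4,250 · Tam: $11,350 · Haddad: $28,450 · Bergstrom: $8,500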